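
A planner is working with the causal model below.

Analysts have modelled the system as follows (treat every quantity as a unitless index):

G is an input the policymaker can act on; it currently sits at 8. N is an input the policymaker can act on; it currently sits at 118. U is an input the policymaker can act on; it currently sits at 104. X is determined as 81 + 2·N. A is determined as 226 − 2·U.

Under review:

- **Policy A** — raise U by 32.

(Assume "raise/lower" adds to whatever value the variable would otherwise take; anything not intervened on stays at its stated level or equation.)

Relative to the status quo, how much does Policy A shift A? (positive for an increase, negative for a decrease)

Baseline:
  U = 104
  A = 226 − 2·104 = 18
Policy A (U + 32):
  U = 104 + 32 = 136
  A = 226 − 2·136 = -46
Change in A: -46 − 18 = -64

-64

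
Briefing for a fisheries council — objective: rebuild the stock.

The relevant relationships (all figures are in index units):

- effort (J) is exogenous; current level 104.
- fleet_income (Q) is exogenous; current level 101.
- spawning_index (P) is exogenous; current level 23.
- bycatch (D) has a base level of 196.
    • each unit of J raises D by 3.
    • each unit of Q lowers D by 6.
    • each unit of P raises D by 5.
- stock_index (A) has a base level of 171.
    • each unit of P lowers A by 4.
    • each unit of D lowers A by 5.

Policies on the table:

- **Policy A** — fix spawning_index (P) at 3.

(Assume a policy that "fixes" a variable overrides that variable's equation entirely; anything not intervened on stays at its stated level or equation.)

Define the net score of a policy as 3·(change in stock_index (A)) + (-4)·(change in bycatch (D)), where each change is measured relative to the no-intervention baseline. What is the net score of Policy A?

Baseline:
  J = 104
  Q = 101
  P = 23
  D = 196 + 3·104 − 6·101 + 5·23 = 17
  A = 171 − 4·23 − 5·17 = -6
Policy A (P := 3):
  J = 104
  Q = 101
  P = 3
  D = 196 + 3·104 − 6·101 + 5·3 = -83
  A = 171 − 4·3 − 5·(-83) = 574
ΔA = 574 − (-6) = 580; ΔD = -83 − 17 = -100
Score = 3·580 + (-4)·(-100) = 2140

2140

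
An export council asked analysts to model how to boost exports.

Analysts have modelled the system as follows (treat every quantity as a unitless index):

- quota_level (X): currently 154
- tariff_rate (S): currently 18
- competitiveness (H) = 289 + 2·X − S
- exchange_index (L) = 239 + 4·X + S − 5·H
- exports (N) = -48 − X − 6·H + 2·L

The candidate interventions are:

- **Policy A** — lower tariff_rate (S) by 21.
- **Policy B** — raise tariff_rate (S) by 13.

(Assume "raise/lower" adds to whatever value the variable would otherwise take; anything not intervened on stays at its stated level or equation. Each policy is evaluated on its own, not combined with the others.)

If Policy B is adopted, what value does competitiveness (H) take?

566

Policy B (S + 13):
  X = 154
  S = 18 + 13 = 31
  H = 289 + 2·154 − 31 = 566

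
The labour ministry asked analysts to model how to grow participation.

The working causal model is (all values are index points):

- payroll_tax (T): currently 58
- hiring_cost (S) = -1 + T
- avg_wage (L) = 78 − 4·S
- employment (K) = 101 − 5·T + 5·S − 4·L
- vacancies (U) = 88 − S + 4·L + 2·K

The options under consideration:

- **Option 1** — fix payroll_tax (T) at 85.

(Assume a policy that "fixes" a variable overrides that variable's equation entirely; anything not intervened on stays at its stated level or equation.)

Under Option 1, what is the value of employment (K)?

Option 1 (T := 85):
  T = 85
  S = -1 + 85 = 84
  L = 78 − 4·84 = -258
  K = 101 − 5·85 + 5·84 − 4·(-258) = 1128

1128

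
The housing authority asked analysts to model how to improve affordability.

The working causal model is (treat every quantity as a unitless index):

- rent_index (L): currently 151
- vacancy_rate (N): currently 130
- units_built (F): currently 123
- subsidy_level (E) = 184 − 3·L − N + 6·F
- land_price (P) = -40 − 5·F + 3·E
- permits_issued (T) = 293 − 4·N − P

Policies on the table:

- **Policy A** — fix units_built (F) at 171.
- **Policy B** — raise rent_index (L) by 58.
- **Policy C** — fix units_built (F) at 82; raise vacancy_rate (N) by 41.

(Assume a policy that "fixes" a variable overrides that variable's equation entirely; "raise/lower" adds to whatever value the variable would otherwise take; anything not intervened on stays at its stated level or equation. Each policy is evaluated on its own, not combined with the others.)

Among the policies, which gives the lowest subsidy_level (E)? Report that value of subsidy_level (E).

Policy A (F := 171):
  L = 151
  N = 130
  F = 171
  E = 184 − 3·151 − 130 + 6·171 = 627
Policy B (L + 58):
  L = 151 + 58 = 209
  N = 130
  F = 123
  E = 184 − 3·209 − 130 + 6·123 = 165
Policy C (F := 82, N + 41):
  L = 151
  N = 130 + 41 = 171
  F = 82
  E = 184 − 3·151 − 171 + 6·82 = 52
Comparing — Policy A: E=627, Policy B: E=165, Policy C: E=52. Lowest is 52 (Policy C).

52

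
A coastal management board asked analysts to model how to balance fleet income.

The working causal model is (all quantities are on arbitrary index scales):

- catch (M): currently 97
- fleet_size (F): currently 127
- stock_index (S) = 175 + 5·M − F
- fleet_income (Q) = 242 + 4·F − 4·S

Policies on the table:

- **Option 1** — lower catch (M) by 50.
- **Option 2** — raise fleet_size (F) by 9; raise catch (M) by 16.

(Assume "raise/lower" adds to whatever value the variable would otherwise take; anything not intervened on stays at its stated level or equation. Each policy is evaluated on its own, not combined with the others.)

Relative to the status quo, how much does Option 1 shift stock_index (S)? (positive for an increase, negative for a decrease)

Baseline:
  M = 97
  F = 127
  S = 175 + 5·97 − 127 = 533
Option 1 (M − 50):
  M = 97 − 50 = 47
  F = 127
  S = 175 + 5·47 − 127 = 283
Change in S: 283 − 533 = -250

-250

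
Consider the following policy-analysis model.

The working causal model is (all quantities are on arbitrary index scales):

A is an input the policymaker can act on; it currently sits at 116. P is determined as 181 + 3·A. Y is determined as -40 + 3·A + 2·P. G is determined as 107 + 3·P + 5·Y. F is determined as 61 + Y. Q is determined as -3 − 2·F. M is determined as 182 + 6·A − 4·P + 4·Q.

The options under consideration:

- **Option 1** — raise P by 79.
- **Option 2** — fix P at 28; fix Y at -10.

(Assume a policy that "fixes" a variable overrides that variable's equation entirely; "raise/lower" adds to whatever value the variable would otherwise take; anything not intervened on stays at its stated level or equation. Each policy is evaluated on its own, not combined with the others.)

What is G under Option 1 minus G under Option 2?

9410

Option 1 (P + 79):
  A = 116
  P = 181 + 3·116 (+79 from intervention) = 608
  Y = -40 + 3·116 + 2·608 = 1524
  G = 107 + 3·608 + 5·1524 = 9551
Option 2 (P := 28, Y := -10):
  A = 116
  P = 28
  Y = -10
  G = 107 + 3·28 + 5·(-10) = 141
G: 9551 − 141 = 9410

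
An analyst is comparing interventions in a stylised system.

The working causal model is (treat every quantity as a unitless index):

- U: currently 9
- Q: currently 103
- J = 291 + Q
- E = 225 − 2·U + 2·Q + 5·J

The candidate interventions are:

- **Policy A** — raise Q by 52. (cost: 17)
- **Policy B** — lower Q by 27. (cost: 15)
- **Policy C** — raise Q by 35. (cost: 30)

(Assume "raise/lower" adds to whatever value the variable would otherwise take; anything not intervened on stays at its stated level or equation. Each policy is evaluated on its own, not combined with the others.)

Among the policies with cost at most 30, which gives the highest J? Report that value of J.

Policy A (Q + 52):
  Q = 103 + 52 = 155
  J = 291 + 155 = 446
Policy B (Q − 27):
  Q = 103 − 27 = 76
  J = 291 + 76 = 367
Policy C (Q + 35):
  Q = 103 + 35 = 138
  J = 291 + 138 = 429
Comparing — Policy A: J=446, Policy B: J=367, Policy C: J=429. Highest is 446 (Policy A).

446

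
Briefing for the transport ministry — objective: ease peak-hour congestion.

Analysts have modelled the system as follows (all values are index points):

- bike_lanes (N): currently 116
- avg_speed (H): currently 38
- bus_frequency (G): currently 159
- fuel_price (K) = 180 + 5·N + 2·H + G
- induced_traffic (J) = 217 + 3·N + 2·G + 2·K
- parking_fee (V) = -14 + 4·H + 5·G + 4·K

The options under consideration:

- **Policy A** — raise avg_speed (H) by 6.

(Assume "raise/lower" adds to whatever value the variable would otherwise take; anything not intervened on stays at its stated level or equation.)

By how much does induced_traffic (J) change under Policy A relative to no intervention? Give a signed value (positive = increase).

24

Baseline:
  N = 116
  H = 38
  G = 159
  K = 180 + 5·116 + 2·38 + 159 = 995
  J = 217 + 3·116 + 2·159 + 2·995 = 2873
Policy A (H + 6):
  N = 116
  H = 38 + 6 = 44
  G = 159
  K = 180 + 5·116 + 2·44 + 159 = 1007
  J = 217 + 3·116 + 2·159 + 2·1007 = 2897
Change in J: 2897 − 2873 = 24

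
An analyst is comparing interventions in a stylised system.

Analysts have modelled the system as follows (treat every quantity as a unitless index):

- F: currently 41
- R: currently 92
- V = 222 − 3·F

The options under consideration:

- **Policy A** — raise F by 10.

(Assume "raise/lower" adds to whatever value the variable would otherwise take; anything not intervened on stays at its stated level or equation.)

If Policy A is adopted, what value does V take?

Policy A (F + 10):
  F = 41 + 10 = 51
  V = 222 − 3·51 = 69

69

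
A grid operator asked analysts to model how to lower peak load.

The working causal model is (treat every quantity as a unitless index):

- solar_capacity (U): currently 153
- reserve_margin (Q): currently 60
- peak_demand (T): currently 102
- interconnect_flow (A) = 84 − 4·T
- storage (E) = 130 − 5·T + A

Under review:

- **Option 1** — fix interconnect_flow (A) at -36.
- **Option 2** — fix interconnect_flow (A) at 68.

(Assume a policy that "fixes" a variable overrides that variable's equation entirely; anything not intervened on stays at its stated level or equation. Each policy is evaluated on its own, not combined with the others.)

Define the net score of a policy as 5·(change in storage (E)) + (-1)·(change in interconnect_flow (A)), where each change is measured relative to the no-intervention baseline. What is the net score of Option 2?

Baseline:
  T = 102
  A = 84 − 4·102 = -324
  E = 130 − 5·102 + (-324) = -704
Option 2 (A := 68):
  T = 102
  A = 68
  E = 130 − 5·102 + 68 = -312
ΔE = -312 − (-704) = 392; ΔA = 68 − (-324) = 392
Score = 5·392 + (-1)·392 = 1568

1568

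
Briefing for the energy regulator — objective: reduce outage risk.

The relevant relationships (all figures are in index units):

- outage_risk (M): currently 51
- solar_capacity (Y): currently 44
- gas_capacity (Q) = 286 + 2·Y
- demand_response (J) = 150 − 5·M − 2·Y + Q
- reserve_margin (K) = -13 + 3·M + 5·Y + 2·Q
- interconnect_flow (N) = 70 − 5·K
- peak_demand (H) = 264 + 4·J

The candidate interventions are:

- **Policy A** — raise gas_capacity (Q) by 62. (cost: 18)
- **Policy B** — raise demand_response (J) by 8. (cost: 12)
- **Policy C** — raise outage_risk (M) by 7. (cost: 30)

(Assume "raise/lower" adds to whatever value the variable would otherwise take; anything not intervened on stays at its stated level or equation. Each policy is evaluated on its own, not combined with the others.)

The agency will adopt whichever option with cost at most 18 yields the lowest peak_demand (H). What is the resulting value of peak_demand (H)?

1020

Policy A (Q + 62):
  M = 51
  Y = 44
  Q = 286 + 2·44 (+62 from intervention) = 436
  J = 150 − 5·51 − 2·44 + 436 = 243
  H = 264 + 4·243 = 1236
Policy B (J + 8):
  M = 51
  Y = 44
  Q = 286 + 2·44 = 374
  J = 150 − 5·51 − 2·44 + 374 (+8 from intervention) = 189
  H = 264 + 4·189 = 1020
Comparing — Policy A: H=1236, Policy B: H=1020. Lowest is 1020 (Policy B).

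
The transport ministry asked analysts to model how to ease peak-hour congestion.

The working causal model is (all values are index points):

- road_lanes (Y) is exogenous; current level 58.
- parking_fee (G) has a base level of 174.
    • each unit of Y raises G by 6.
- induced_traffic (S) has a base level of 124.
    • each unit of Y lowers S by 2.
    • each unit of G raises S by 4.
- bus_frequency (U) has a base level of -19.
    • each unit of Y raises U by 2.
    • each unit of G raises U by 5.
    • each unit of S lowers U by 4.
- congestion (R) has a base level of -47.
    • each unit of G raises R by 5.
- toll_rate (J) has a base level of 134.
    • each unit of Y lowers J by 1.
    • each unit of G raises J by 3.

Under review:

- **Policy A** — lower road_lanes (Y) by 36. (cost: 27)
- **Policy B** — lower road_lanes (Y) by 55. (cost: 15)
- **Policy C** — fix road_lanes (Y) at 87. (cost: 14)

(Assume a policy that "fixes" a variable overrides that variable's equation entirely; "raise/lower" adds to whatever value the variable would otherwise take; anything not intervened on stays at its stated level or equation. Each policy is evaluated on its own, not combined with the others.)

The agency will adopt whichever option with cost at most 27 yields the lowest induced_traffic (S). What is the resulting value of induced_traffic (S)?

886

Policy A (Y − 36):
  Y = 58 − 36 = 22
  G = 174 + 6·22 = 306
  S = 124 − 2·22 + 4·306 = 1304
Policy B (Y − 55):
  Y = 58 − 55 = 3
  G = 174 + 6·3 = 192
  S = 124 − 2·3 + 4·192 = 886
Policy C (Y := 87):
  Y = 87
  G = 174 + 6·87 = 696
  S = 124 − 2·87 + 4·696 = 2734
Comparing — Policy A: S=1304, Policy B: S=886, Policy C: S=2734. Lowest is 886 (Policy B).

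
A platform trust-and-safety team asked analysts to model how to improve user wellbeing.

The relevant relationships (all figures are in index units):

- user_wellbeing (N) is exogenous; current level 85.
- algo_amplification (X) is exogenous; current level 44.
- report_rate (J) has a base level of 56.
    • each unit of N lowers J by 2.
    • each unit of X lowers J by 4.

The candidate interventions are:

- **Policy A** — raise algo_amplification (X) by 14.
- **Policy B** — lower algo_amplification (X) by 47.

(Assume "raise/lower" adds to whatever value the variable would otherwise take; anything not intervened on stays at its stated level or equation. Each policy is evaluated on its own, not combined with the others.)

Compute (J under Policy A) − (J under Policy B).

-244

Policy A (X + 14):
  N = 85
  X = 44 + 14 = 58
  J = 56 − 2·85 − 4·58 = -346
Policy B (X − 47):
  N = 85
  X = 44 − 47 = -3
  J = 56 − 2·85 − 4·(-3) = -102
J: -346 − (-102) = -244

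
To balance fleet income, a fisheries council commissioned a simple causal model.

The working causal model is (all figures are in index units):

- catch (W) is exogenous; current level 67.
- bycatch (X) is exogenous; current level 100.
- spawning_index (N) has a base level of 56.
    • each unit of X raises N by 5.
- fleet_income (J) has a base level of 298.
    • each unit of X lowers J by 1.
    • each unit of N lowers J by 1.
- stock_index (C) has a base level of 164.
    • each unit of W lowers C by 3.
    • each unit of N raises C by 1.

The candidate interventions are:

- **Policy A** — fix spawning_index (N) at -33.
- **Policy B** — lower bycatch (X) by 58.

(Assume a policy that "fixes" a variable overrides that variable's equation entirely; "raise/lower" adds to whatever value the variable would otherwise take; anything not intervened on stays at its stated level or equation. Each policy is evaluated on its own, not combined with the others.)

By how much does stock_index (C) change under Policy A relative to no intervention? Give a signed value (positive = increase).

Baseline:
  W = 67
  X = 100
  N = 56 + 5·100 = 556
  C = 164 − 3·67 + 556 = 519
Policy A (N := -33):
  W = 67
  X = 100
  N = -33
  C = 164 − 3·67 + (-33) = -70
Change in C: -70 − 519 = -589

-589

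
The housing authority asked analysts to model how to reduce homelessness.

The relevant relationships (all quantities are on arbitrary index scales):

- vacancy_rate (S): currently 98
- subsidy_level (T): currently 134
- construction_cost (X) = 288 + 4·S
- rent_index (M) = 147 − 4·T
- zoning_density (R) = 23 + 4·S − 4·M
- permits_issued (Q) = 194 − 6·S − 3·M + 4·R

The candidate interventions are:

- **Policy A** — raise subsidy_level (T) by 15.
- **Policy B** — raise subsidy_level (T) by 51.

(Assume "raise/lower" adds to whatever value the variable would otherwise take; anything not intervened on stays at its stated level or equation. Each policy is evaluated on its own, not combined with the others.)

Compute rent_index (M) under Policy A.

Policy A (T + 15):
  T = 134 + 15 = 149
  M = 147 − 4·149 = -449

-449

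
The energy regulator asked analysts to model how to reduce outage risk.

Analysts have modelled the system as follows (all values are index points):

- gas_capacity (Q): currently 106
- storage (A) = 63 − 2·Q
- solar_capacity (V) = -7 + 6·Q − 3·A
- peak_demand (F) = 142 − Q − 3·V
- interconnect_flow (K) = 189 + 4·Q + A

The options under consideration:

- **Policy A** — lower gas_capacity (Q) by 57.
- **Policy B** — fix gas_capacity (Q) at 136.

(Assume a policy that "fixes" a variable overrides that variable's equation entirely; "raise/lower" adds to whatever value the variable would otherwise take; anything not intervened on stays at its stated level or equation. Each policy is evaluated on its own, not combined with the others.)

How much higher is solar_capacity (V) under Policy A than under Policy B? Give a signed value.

-1044

Policy A (Q − 57):
  Q = 106 − 57 = 49
  A = 63 − 2·49 = -35
  V = -7 + 6·49 − 3·(-35) = 392
Policy B (Q := 136):
  Q = 136
  A = 63 − 2·136 = -209
  V = -7 + 6·136 − 3·(-209) = 1436
V: 392 − 1436 = -1044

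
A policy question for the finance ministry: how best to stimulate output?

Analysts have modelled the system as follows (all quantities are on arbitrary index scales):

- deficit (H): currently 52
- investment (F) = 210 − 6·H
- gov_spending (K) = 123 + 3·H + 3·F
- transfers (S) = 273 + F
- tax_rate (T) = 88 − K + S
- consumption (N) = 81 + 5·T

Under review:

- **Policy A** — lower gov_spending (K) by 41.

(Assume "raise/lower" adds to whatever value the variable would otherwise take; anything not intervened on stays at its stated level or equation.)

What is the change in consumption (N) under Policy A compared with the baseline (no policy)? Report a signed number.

Baseline:
  H = 52
  F = 210 − 6·52 = -102
  K = 123 + 3·52 + 3·(-102) = -27
  S = 273 + (-102) = 171
  T = 88 − (-27) + 171 = 286
  N = 81 + 5·286 = 1511
Policy A (K − 41):
  H = 52
  F = 210 − 6·52 = -102
  K = 123 + 3·52 + 3·(-102) (−41 from intervention) = -68
  S = 273 + (-102) = 171
  T = 88 − (-68) + 171 = 327
  N = 81 + 5·327 = 1716
Change in N: 1716 − 1511 = 205

205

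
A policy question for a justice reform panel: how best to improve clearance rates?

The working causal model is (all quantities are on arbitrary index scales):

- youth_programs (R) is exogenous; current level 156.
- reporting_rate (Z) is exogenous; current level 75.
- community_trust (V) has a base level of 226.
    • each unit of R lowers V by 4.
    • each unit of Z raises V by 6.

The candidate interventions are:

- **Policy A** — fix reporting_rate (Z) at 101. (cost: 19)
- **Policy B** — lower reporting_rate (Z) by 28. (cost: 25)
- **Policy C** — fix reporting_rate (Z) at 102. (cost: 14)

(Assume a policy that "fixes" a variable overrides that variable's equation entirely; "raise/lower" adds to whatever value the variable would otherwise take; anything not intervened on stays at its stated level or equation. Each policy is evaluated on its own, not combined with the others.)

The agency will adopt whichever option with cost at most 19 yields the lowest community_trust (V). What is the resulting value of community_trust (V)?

208

Policy A (Z := 101):
  R = 156
  Z = 101
  V = 226 − 4·156 + 6·101 = 208
Policy C (Z := 102):
  R = 156
  Z = 102
  V = 226 − 4·156 + 6·102 = 214
Comparing — Policy A: V=208, Policy C: V=214. Lowest is 208 (Policy A).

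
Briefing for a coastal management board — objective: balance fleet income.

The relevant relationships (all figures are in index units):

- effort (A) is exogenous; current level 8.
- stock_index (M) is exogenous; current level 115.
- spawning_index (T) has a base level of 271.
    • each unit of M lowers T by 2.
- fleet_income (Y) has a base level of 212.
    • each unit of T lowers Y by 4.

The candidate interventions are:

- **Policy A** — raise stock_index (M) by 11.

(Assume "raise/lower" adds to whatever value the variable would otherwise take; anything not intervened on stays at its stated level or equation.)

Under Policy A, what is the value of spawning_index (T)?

19

Policy A (M + 11):
  M = 115 + 11 = 126
  T = 271 − 2·126 = 19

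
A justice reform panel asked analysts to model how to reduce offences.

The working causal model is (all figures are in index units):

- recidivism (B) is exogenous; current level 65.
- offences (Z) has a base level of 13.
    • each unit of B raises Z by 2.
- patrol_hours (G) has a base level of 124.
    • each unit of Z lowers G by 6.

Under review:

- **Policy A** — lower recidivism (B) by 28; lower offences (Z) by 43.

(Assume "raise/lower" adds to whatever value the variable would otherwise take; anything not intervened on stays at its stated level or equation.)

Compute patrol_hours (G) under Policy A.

Policy A (B − 28, Z − 43):
  B = 65 − 28 = 37
  Z = 13 + 2·37 (−43 from intervention) = 44
  G = 124 − 6·44 = -140

-140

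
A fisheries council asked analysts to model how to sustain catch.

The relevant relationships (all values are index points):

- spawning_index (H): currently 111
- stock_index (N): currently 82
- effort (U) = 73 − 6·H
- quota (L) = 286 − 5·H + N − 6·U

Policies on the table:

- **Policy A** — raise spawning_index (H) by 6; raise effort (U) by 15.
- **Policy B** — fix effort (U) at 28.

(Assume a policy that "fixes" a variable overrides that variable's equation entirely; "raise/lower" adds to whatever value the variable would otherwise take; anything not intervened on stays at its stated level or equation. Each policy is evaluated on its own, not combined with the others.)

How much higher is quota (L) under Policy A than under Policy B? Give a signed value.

3822

Policy A (H + 6, U + 15):
  H = 111 + 6 = 117
  N = 82
  U = 73 − 6·117 (+15 from intervention) = -614
  L = 286 − 5·117 + 82 − 6·(-614) = 3467
Policy B (U := 28):
  H = 111
  N = 82
  U = 28
  L = 286 − 5·111 + 82 − 6·28 = -355
L: 3467 − (-355) = 3822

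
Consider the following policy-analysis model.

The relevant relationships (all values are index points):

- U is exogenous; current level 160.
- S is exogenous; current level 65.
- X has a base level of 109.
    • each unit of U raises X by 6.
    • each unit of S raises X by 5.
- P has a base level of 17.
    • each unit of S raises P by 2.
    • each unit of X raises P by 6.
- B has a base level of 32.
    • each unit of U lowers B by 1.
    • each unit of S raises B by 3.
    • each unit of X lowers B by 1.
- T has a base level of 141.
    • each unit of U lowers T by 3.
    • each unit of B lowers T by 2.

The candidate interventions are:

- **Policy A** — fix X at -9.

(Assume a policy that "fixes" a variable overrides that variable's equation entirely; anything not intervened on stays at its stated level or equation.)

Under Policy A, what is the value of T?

Policy A (X := -9):
  U = 160
  S = 65
  X = -9
  B = 32 − 160 + 3·65 − (-9) = 76
  T = 141 − 3·160 − 2·76 = -491

-491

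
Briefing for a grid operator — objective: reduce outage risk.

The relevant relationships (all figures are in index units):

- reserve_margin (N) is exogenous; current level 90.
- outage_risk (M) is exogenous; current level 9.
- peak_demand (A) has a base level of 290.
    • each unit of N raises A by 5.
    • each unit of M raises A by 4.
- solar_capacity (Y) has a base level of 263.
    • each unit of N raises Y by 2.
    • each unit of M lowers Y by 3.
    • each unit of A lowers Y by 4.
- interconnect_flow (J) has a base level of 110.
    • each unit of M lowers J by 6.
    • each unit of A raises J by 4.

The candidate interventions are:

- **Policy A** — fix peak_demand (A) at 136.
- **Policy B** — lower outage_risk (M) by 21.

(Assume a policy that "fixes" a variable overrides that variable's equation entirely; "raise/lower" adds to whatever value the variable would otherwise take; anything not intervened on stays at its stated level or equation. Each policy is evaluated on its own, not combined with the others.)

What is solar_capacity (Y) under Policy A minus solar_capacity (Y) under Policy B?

2161

Policy A (A := 136):
  N = 90
  M = 9
  A = 136
  Y = 263 + 2·90 − 3·9 − 4·136 = -128
Policy B (M − 21):
  N = 90
  M = 9 − 21 = -12
  A = 290 + 5·90 + 4·(-12) = 692
  Y = 263 + 2·90 − 3·(-12) − 4·692 = -2289
Y: -128 − (-2289) = 2161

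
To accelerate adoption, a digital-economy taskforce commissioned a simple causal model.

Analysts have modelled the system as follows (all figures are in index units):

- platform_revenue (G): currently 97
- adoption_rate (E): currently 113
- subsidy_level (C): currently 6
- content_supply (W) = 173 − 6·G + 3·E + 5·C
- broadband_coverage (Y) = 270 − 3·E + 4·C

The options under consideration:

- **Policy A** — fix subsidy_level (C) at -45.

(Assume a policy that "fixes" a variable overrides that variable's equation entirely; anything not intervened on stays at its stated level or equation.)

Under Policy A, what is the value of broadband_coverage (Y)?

-249

Policy A (C := -45):
  E = 113
  C = -45
  Y = 270 − 3·113 + 4·(-45) = -249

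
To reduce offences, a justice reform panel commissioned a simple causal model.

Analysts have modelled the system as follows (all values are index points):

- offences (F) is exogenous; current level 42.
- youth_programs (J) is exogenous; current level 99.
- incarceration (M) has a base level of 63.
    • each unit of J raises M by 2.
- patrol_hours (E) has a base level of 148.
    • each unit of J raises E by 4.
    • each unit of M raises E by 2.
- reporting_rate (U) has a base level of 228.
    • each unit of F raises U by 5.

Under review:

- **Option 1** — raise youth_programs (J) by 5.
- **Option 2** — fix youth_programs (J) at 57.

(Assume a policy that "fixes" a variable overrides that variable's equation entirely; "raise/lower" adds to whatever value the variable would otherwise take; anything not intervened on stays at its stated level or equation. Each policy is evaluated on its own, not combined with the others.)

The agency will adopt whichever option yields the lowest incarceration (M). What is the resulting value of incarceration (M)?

177

Option 1 (J + 5):
  J = 99 + 5 = 104
  M = 63 + 2·104 = 271
Option 2 (J := 57):
  J = 57
  M = 63 + 2·57 = 177
Comparing — Option 1: M=271, Option 2: M=177. Lowest is 177 (Option 2).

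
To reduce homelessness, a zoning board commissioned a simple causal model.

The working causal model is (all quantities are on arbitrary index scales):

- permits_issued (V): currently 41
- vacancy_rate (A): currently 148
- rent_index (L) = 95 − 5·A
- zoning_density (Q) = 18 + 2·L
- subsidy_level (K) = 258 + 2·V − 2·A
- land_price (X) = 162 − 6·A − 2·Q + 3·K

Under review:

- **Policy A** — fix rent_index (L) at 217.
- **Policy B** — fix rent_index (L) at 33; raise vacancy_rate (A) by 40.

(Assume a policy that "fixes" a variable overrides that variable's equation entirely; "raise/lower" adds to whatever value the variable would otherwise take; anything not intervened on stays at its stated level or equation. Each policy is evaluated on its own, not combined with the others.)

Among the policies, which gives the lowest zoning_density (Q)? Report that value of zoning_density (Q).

Policy A (L := 217):
  A = 148
  L = 217
  Q = 18 + 2·217 = 452
Policy B (L := 33, A + 40):
  A = 148 + 40 = 188
  L = 33
  Q = 18 + 2·33 = 84
Comparing — Policy A: Q=452, Policy B: Q=84. Lowest is 84 (Policy B).

84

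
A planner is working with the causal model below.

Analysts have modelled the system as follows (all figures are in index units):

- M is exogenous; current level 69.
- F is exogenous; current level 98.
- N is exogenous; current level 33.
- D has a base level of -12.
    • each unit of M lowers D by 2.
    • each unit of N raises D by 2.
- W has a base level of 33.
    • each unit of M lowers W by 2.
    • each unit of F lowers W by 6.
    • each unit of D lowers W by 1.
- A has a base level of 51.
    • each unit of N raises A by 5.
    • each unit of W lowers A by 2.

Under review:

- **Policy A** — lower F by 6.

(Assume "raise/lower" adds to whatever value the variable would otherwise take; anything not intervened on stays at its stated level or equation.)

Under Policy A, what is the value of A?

Policy A (F − 6):
  M = 69
  F = 98 − 6 = 92
  N = 33
  D = -12 − 2·69 + 2·33 = -84
  W = 33 − 2·69 − 6·92 − (-84) = -573
  A = 51 + 5·33 − 2·(-573) = 1362

1362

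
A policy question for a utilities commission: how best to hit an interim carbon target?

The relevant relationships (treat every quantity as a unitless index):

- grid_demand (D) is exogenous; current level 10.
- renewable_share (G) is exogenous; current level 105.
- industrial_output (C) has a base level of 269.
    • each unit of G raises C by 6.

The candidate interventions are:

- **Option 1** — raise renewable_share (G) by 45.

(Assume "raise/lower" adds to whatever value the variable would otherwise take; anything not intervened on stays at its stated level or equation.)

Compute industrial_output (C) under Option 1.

Option 1 (G + 45):
  G = 105 + 45 = 150
  C = 269 + 6·150 = 1169

1169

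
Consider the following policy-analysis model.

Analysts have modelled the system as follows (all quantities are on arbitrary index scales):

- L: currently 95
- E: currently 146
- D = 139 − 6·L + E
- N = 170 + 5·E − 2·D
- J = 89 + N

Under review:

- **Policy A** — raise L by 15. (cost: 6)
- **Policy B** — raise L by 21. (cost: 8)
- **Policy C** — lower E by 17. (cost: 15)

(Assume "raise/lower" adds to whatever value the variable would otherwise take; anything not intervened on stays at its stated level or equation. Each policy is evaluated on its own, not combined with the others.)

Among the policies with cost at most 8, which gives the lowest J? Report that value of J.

1739

Policy A (L + 15):
  L = 95 + 15 = 110
  E = 146
  D = 139 − 6·110 + 146 = -375
  N = 170 + 5·146 − 2·(-375) = 1650
  J = 89 + 1650 = 1739
Policy B (L + 21):
  L = 95 + 21 = 116
  E = 146
  D = 139 − 6·116 + 146 = -411
  N = 170 + 5·146 − 2·(-411) = 1722
  J = 89 + 1722 = 1811
Comparing — Policy A: J=1739, Policy B: J=1811. Lowest is 1739 (Policy A).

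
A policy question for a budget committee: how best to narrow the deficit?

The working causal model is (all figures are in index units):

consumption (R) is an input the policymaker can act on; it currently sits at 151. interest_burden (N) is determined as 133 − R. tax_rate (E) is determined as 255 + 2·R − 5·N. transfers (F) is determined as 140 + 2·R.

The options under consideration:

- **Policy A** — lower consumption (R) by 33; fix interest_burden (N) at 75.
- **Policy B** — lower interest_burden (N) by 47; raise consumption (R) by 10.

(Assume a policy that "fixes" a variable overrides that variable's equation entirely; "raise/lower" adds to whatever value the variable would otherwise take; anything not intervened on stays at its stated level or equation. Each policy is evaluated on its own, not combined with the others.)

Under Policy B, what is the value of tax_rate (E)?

Policy B (N − 47, R + 10):
  R = 151 + 10 = 161
  N = 133 − 161 (−47 from intervention) = -75
  E = 255 + 2·161 − 5·(-75) = 952

952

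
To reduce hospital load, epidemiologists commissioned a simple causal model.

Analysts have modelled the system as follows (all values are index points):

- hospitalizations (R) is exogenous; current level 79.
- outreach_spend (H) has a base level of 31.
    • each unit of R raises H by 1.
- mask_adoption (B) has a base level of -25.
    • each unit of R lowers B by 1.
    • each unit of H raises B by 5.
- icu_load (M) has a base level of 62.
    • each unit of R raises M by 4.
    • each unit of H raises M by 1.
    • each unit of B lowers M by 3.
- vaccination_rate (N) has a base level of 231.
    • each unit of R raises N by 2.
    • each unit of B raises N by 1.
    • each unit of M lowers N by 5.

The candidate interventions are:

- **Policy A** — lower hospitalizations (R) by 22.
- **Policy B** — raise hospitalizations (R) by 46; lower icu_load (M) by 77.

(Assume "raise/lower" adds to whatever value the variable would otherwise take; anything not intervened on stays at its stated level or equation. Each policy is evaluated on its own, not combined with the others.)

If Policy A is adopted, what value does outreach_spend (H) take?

88

Policy A (R − 22):
  R = 79 − 22 = 57
  H = 31 + 57 = 88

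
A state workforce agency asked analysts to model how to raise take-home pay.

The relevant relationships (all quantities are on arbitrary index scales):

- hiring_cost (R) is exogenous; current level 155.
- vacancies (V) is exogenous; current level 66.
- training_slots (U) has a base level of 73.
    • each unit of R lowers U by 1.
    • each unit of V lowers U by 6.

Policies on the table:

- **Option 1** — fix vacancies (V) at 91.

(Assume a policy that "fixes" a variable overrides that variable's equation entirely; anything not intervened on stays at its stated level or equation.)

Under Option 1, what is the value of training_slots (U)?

-628

Option 1 (V := 91):
  R = 155
  V = 91
  U = 73 − 155 − 6·91 = -628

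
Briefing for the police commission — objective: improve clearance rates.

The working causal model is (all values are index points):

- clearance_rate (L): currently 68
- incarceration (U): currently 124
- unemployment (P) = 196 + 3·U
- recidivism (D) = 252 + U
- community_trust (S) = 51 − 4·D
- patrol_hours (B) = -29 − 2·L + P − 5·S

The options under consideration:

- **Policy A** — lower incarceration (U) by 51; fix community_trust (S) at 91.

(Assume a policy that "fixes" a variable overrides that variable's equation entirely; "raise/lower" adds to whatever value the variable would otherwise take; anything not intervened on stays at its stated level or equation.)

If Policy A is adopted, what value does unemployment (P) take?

Policy A (U − 51, S := 91):
  U = 124 − 51 = 73
  P = 196 + 3·73 = 415

415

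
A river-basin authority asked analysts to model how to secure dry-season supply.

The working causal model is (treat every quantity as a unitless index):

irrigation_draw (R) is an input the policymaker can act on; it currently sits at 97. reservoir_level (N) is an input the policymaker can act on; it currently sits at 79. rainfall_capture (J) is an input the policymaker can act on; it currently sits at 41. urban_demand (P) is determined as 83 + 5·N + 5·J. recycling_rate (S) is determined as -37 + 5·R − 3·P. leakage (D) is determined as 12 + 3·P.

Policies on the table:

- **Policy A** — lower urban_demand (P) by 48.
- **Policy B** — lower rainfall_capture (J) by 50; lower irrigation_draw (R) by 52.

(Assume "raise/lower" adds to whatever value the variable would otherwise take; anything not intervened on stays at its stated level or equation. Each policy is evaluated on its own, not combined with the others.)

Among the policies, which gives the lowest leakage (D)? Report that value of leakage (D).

Policy A (P − 48):
  N = 79
  J = 41
  P = 83 + 5·79 + 5·41 (−48 from intervention) = 635
  D = 12 + 3·635 = 1917
Policy B (J − 50, R − 52):
  N = 79
  J = 41 − 50 = -9
  P = 83 + 5·79 + 5·(-9) = 433
  D = 12 + 3·433 = 1311
Comparing — Policy A: D=1917, Policy B: D=1311. Lowest is 1311 (Policy B).

1311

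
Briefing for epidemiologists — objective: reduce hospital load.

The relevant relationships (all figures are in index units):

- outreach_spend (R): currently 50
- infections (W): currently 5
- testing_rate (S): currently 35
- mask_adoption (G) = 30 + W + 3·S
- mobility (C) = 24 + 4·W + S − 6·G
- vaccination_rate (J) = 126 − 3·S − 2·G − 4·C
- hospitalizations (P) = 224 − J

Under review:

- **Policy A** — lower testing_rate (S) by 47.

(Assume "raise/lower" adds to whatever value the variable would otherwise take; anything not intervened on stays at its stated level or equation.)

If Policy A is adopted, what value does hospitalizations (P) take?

212

Policy A (S − 47):
  W = 5
  S = 35 − 47 = -12
  G = 30 + 5 + 3·(-12) = -1
  C = 24 + 4·5 + (-12) − 6·(-1) = 38
  J = 126 − 3·(-12) − 2·(-1) − 4·38 = 12
  P = 224 − 12 = 212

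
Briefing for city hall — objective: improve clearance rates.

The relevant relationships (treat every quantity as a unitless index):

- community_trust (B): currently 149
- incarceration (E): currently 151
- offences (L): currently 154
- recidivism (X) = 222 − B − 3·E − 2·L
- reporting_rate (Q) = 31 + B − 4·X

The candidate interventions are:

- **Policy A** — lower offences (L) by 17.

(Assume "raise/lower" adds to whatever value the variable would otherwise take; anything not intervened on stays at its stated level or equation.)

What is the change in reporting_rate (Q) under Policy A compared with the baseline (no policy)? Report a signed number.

-136

Baseline:
  B = 149
  E = 151
  L = 154
  X = 222 − 149 − 3·151 − 2·154 = -688
  Q = 31 + 149 − 4·(-688) = 2932
Policy A (L − 17):
  B = 149
  E = 151
  L = 154 − 17 = 137
  X = 222 − 149 − 3·151 − 2·137 = -654
  Q = 31 + 149 − 4·(-654) = 2796
Change in Q: 2796 − 2932 = -136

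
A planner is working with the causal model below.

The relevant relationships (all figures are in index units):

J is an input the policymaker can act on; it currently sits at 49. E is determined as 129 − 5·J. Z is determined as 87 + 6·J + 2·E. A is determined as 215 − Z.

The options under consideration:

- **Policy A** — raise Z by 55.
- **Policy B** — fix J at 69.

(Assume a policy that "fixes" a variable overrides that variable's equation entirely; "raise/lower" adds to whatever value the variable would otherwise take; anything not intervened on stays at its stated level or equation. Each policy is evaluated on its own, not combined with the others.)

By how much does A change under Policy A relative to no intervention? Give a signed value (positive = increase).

-55

Baseline:
  J = 49
  E = 129 − 5·49 = -116
  Z = 87 + 6·49 + 2·(-116) = 149
  A = 215 − 149 = 66
Policy A (Z + 55):
  J = 49
  E = 129 − 5·49 = -116
  Z = 87 + 6·49 + 2·(-116) (+55 from intervention) = 204
  A = 215 − 204 = 11
Change in A: 11 − 66 = -55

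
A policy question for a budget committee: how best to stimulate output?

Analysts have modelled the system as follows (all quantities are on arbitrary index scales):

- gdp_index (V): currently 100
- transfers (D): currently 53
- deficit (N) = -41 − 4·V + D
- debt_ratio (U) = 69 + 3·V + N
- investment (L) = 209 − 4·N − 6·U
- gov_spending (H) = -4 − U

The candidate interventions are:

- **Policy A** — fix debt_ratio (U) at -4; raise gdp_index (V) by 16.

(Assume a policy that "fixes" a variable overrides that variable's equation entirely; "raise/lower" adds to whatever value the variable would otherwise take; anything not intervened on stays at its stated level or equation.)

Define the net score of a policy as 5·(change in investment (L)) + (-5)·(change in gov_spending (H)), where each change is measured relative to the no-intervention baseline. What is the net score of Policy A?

Baseline:
  V = 100
  D = 53
  N = -41 − 4·100 + 53 = -388
  U = 69 + 3·100 + (-388) = -19
  L = 209 − 4·(-388) − 6·(-19) = 1875
  H = -4 − (-19) = 15
Policy A (U := -4, V + 16):
  V = 100 + 16 = 116
  D = 53
  N = -41 − 4·116 + 53 = -452
  U = -4
  L = 209 − 4·(-452) − 6·(-4) = 2041
  H = -4 − (-4) = 0
ΔL = 2041 − 1875 = 166; ΔH = 0 − 15 = -15
Score = 5·166 + (-5)·(-15) = 905

905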